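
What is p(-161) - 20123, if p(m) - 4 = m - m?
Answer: -20119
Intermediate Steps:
p(m) = 4 (p(m) = 4 + (m - m) = 4 + 0 = 4)
p(-161) - 20123 = 4 - 20123 = -20119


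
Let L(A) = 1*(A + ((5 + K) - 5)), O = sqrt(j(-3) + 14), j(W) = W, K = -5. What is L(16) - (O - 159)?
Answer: 170 - sqrt(11) ≈ 166.68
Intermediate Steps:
O = sqrt(11) (O = sqrt(-3 + 14) = sqrt(11) ≈ 3.3166)
L(A) = -5 + A (L(A) = 1*(A + ((5 - 5) - 5)) = 1*(A + (0 - 5)) = 1*(A - 5) = 1*(-5 + A) = -5 + A)
L(16) - (O - 159) = (-5 + 16) - (sqrt(11) - 159) = 11 - (-159 + sqrt(11)) = 11 + (159 - sqrt(11)) = 170 - sqrt(11)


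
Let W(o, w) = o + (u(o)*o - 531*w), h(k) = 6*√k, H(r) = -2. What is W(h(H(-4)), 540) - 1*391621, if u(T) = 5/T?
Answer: -678356 + 6*I*√2 ≈ -6.7836e+5 + 8.4853*I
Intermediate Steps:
W(o, w) = 5 + o - 531*w (W(o, w) = o + ((5/o)*o - 531*w) = o + (5 - 531*w) = 5 + o - 531*w)
W(h(H(-4)), 540) - 1*391621 = (5 + 6*√(-2) - 531*540) - 1*391621 = (5 + 6*(I*√2) - 286740) - 391621 = (5 + 6*I*√2 - 286740) - 391621 = (-286735 + 6*I*√2) - 391621 = -678356 + 6*I*√2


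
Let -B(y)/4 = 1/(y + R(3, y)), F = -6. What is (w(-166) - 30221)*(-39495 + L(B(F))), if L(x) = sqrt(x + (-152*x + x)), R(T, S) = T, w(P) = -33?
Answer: 1194881730 - 302540*I*sqrt(2) ≈ 1.1949e+9 - 4.2786e+5*I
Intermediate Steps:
B(y) = -4/(3 + y) (B(y) = -4/(y + 3) = -4/(3 + y))
L(x) = 5*sqrt(6)*sqrt(-x) (L(x) = sqrt(x - 151*x) = sqrt(-150*x) = 5*sqrt(6)*sqrt(-x))
(w(-166) - 30221)*(-39495 + L(B(F))) = (-33 - 30221)*(-39495 + 5*sqrt(6)*sqrt(-(-4)/(3 - 6))) = -30254*(-39495 + 5*sqrt(6)*sqrt(-(-4)/(-3))) = -30254*(-39495 + 5*sqrt(6)*sqrt(-(-4)*(-1)/3)) = -30254*(-39495 + 5*sqrt(6)*sqrt(-1*4/3)) = -30254*(-39495 + 5*sqrt(6)*sqrt(-4/3)) = -30254*(-39495 + 5*sqrt(6)*(2*I*sqrt(3)/3)) = -30254*(-39495 + 10*I*sqrt(2)) = 1194881730 - 302540*I*sqrt(2)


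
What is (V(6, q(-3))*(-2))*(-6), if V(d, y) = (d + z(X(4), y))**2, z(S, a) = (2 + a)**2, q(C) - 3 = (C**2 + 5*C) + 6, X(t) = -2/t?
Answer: 11532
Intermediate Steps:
q(C) = 9 + C**2 + 5*C (q(C) = 3 + ((C**2 + 5*C) + 6) = 3 + (6 + C**2 + 5*C) = 9 + C**2 + 5*C)
V(d, y) = (d + (2 + y)**2)**2
(V(6, q(-3))*(-2))*(-6) = ((6 + (2 + (9 + (-3)**2 + 5*(-3)))**2)**2*(-2))*(-6) = ((6 + (2 + (9 + 9 - 15))**2)**2*(-2))*(-6) = ((6 + (2 + 3)**2)**2*(-2))*(-6) = ((6 + 5**2)**2*(-2))*(-6) = ((6 + 25)**2*(-2))*(-6) = (31**2*(-2))*(-6) = (961*(-2))*(-6) = -1922*(-6) = 11532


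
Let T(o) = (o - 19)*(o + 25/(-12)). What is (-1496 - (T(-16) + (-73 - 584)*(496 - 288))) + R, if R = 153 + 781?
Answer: 1625533/12 ≈ 1.3546e+5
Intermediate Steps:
T(o) = (-19 + o)*(-25/12 + o) (T(o) = (-19 + o)*(o + 25*(-1/12)) = (-19 + o)*(o - 25/12) = (-19 + o)*(-25/12 + o))
R = 934
(-1496 - (T(-16) + (-73 - 584)*(496 - 288))) + R = (-1496 - ((475/12 + (-16)² - 253/12*(-16)) + (-73 - 584)*(496 - 288))) + 934 = (-1496 - ((475/12 + 256 + 1012/3) - 657*208)) + 934 = (-1496 - (7595/12 - 136656)) + 934 = (-1496 - 1*(-1632277/12)) + 934 = (-1496 + 1632277/12) + 934 = 1614325/12 + 934 = 1625533/12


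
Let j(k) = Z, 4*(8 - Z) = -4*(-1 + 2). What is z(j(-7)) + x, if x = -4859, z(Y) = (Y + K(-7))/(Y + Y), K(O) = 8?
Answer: -87445/18 ≈ -4858.1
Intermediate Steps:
Z = 9 (Z = 8 - (-1)*(-1 + 2) = 8 - (-1) = 8 - 1/4*(-4) = 8 + 1 = 9)
j(k) = 9
z(Y) = (8 + Y)/(2*Y) (z(Y) = (Y + 8)/(Y + Y) = (8 + Y)/((2*Y)) = (8 + Y)*(1/(2*Y)) = (8 + Y)/(2*Y))
z(j(-7)) + x = (1/2)*(8 + 9)/9 - 4859 = (1/2)*(1/9)*17 - 4859 = 17/18 - 4859 = -87445/18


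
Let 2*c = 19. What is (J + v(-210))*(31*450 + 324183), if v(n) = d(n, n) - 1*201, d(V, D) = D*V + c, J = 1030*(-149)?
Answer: -74092717359/2 ≈ -3.7046e+10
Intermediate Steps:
c = 19/2 (c = (½)*19 = 19/2 ≈ 9.5000)
J = -153470
d(V, D) = 19/2 + D*V (d(V, D) = D*V + 19/2 = 19/2 + D*V)
v(n) = -383/2 + n² (v(n) = (19/2 + n*n) - 1*201 = (19/2 + n²) - 201 = -383/2 + n²)
(J + v(-210))*(31*450 + 324183) = (-153470 + (-383/2 + (-210)²))*(31*450 + 324183) = (-153470 + (-383/2 + 44100))*(13950 + 324183) = (-153470 + 87817/2)*338133 = -219123/2*338133 = -74092717359/2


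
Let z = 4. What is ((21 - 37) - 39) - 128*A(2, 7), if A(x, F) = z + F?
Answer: -1463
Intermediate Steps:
A(x, F) = 4 + F
((21 - 37) - 39) - 128*A(2, 7) = ((21 - 37) - 39) - 128*(4 + 7) = (-16 - 39) - 128*11 = -55 - 1408 = -1463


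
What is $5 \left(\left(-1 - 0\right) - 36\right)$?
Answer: $-185$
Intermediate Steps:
$5 \left(\left(-1 - 0\right) - 36\right) = 5 \left(\left(-1 + 0\right) - 36\right) = 5 \left(-1 - 36\right) = 5 \left(-37\right) = -185$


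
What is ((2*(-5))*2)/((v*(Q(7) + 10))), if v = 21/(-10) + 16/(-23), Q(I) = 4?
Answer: 2300/4501 ≈ 0.51100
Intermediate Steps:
v = -643/230 (v = 21*(-1/10) + 16*(-1/23) = -21/10 - 16/23 = -643/230 ≈ -2.7957)
((2*(-5))*2)/((v*(Q(7) + 10))) = ((2*(-5))*2)/((-643*(4 + 10)/230)) = (-10*2)/((-643/230*14)) = -20/(-4501/115) = -20*(-115/4501) = 2300/4501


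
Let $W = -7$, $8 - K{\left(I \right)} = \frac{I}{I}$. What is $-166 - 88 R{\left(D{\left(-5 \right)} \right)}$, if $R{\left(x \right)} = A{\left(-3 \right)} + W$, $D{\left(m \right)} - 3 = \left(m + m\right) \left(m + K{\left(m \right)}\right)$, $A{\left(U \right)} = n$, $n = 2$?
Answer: $274$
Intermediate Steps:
$K{\left(I \right)} = 7$ ($K{\left(I \right)} = 8 - \frac{I}{I} = 8 - 1 = 7$)
$A{\left(U \right)} = 2$
$D{\left(m \right)} = 3 + 2 m \left(7 + m\right)$ ($D{\left(m \right)} = 3 + \left(m + m\right) \left(m + 7\right) = 3 + 2 m \left(7 + m\right)$)
$R{\left(x \right)} = -5$ ($R{\left(x \right)} = 2 - 7 = -5$)
$-166 - 88 R{\left(D{\left(-5 \right)} \right)} = -166 - -440 = -166 + 440 = 274$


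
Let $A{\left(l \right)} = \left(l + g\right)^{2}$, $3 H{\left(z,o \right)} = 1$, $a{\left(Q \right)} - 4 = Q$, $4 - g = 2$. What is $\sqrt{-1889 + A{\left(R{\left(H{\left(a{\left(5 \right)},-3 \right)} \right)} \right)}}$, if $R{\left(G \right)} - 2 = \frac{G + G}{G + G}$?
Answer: $2 i \sqrt{466} \approx 43.174 i$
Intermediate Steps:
$g = 2$ ($g = 4 - 2 = 2$)
$a{\left(Q \right)} = 4 + Q$
$H{\left(z,o \right)} = \frac{1}{3}$ ($H{\left(z,o \right)} = \frac{1}{3} \cdot 1 = \frac{1}{3}$)
$R{\left(G \right)} = 3$ ($R{\left(G \right)} = 2 + \frac{G + G}{G + G} = 2 + \frac{2 G}{2 G} = 2 + 2 G \frac{1}{2 G} = 2 + 1 = 3$)
$A{\left(l \right)} = \left(2 + l\right)^{2}$ ($A{\left(l \right)} = \left(l + 2\right)^{2} = \left(2 + l\right)^{2}$)
$\sqrt{-1889 + A{\left(R{\left(H{\left(a{\left(5 \right)},-3 \right)} \right)} \right)}} = \sqrt{-1889 + \left(2 + 3\right)^{2}} = \sqrt{-1889 + 5^{2}} = \sqrt{-1889 + 25} = \sqrt{-1864} = 2 i \sqrt{466}$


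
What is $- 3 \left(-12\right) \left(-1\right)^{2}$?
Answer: $36$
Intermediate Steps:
$- 3 \left(-12\right) \left(-1\right)^{2} = - \left(-36\right) 1 = \left(-1\right) \left(-36\right) = 36$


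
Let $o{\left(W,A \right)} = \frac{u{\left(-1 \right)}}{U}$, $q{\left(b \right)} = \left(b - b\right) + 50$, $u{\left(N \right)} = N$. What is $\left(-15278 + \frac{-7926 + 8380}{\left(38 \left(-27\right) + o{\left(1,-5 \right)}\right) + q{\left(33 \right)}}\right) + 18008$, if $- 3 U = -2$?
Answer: $\frac{5336242}{1955} \approx 2729.5$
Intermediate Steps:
$U = \frac{2}{3}$ ($U = \left(- \frac{1}{3}\right) \left(-2\right) = \frac{2}{3} \approx 0.66667$)
$q{\left(b \right)} = 50$ ($q{\left(b \right)} = 0 + 50 = 50$)
$o{\left(W,A \right)} = - \frac{3}{2}$ ($o{\left(W,A \right)} = - \frac{1}{\frac{2}{3}} = \left(-1\right) \frac{3}{2} = - \frac{3}{2}$)
$\left(-15278 + \frac{-7926 + 8380}{\left(38 \left(-27\right) + o{\left(1,-5 \right)}\right) + q{\left(33 \right)}}\right) + 18008 = \left(-15278 + \frac{-7926 + 8380}{\left(38 \left(-27\right) - \frac{3}{2}\right) + 50}\right) + 18008 = \left(-15278 + \frac{454}{\left(-1026 - \frac{3}{2}\right) + 50}\right) + 18008 = \left(-15278 + \frac{454}{- \frac{2055}{2} + 50}\right) + 18008 = \left(-15278 + \frac{454}{- \frac{1955}{2}}\right) + 18008 = \left(-15278 + 454 \left(- \frac{2}{1955}\right)\right) + 18008 = \left(-15278 - \frac{908}{1955}\right) + 18008 = - \frac{29869398}{1955} + 18008 = \frac{5336242}{1955}$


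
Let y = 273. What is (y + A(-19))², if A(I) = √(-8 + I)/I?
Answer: 26904942/361 - 1638*I*√3/19 ≈ 74529.0 - 149.32*I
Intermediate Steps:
A(I) = √(-8 + I)/I
(y + A(-19))² = (273 + √(-8 - 19)/(-19))² = (273 - 3*I*√3/19)²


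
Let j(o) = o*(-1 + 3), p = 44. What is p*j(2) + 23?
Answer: 199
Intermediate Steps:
j(o) = 2*o (j(o) = o*2 = 2*o)
p*j(2) + 23 = 44*(2*2) + 23 = 44*4 + 23 = 176 + 23 = 199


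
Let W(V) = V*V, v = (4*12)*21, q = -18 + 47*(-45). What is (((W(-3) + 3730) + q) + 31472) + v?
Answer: 34086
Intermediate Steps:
q = -2133 (q = -18 - 2115 = -2133)
v = 1008 (v = 48*21 = 1008)
W(V) = V²
(((W(-3) + 3730) + q) + 31472) + v = ((((-3)² + 3730) - 2133) + 31472) + 1008 = (((9 + 3730) - 2133) + 31472) + 1008 = ((3739 - 2133) + 31472) + 1008 = (1606 + 31472) + 1008 = 33078 + 1008 = 34086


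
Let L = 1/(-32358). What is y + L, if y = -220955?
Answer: -7149661891/32358 ≈ -2.2096e+5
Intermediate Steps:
L = -1/32358 ≈ -3.0904e-5
y + L = -220955 - 1/32358 = -7149661891/32358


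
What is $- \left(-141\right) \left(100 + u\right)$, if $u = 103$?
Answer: $28623$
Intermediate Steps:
$- \left(-141\right) \left(100 + u\right) = - \left(-141\right) \left(100 + 103\right) = - \left(-141\right) 203 = \left(-1\right) \left(-28623\right) = 28623$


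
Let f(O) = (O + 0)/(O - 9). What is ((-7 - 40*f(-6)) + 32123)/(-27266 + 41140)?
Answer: 16050/6937 ≈ 2.3137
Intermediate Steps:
f(O) = O/(-9 + O)
((-7 - 40*f(-6)) + 32123)/(-27266 + 41140) = ((-7 - (-240)/(-9 - 6)) + 32123)/(-27266 + 41140) = ((-7 - (-240)/(-15)) + 32123)/13874 = ((-7 - (-240)*(-1)/15) + 32123)*(1/13874) = ((-7 - 40*2/5) + 32123)*(1/13874) = ((-7 - 16) + 32123)*(1/13874) = (-23 + 32123)*(1/13874) = 32100*(1/13874) = 16050/6937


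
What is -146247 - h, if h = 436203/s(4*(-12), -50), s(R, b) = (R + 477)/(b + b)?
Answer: -6373221/143 ≈ -44568.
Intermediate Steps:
s(R, b) = (477 + R)/(2*b) (s(R, b) = (477 + R)/((2*b)) = (477 + R)*(1/(2*b)) = (477 + R)/(2*b))
h = -14540100/143 (h = 436203/(((½)*(477 + 4*(-12))/(-50))) = 436203/(((½)*(-1/50)*(477 - 48))) = 436203/(((½)*(-1/50)*429)) = 436203/(-429/100) = 436203*(-100/429) = -14540100/143 ≈ -1.0168e+5)
-146247 - h = -146247 - 1*(-14540100/143) = -146247 + 14540100/143 = -6373221/143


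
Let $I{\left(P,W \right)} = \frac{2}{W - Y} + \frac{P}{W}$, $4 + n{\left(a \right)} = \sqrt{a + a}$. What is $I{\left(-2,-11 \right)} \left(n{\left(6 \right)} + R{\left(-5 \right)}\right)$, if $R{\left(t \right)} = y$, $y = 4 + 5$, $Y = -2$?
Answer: $- \frac{20}{99} - \frac{8 \sqrt{3}}{99} \approx -0.34198$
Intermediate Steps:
$y = 9$
$n{\left(a \right)} = -4 + \sqrt{2} \sqrt{a}$ ($n{\left(a \right)} = -4 + \sqrt{a + a} = -4 + \sqrt{2 a} = -4 + \sqrt{2} \sqrt{a}$)
$I{\left(P,W \right)} = \frac{2}{2 + W} + \frac{P}{W}$ ($I{\left(P,W \right)} = \frac{2}{W - -2} + \frac{P}{W} = \frac{2}{W + 2} + \frac{P}{W} = \frac{2}{2 + W} + \frac{P}{W}$)
$R{\left(t \right)} = 9$
$I{\left(-2,-11 \right)} \left(n{\left(6 \right)} + R{\left(-5 \right)}\right) = \frac{2 \left(-2\right) + 2 \left(-11\right) - -22}{\left(-11\right) \left(2 - 11\right)} \left(\left(-4 + \sqrt{2} \sqrt{6}\right) + 9\right) = - \frac{-4 - 22 + 22}{11 \left(-9\right)} \left(\left(-4 + 2 \sqrt{3}\right) + 9\right) = \left(- \frac{1}{11}\right) \left(- \frac{1}{9}\right) \left(-4\right) \left(5 + 2 \sqrt{3}\right) = - \frac{4 \left(5 + 2 \sqrt{3}\right)}{99} = - \frac{20}{99} - \frac{8 \sqrt{3}}{99}$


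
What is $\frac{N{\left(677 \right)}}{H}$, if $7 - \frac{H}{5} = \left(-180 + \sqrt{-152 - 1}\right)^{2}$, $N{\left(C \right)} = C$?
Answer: $- \frac{272831}{66202900} - \frac{18279 i \sqrt{17}}{132405800} \approx -0.0041211 - 0.00056921 i$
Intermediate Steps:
$H = 35 - 5 \left(-180 + 3 i \sqrt{17}\right)^{2}$ ($H = 35 - 5 \left(-180 + \sqrt{-152 - 1}\right)^{2} = 35 - 5 \left(-180 + \sqrt{-153}\right)^{2} = 35 - 5 \left(-180 + 3 i \sqrt{17}\right)^{2} \approx -1.612 \cdot 10^{5} + 22265.0 i$)
$\frac{N{\left(677 \right)}}{H} = \frac{677}{-161200 + 5400 i \sqrt{17}}$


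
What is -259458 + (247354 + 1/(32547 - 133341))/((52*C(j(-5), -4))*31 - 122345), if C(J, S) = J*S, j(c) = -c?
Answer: -808540485370699/3116248098 ≈ -2.5946e+5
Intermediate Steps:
-259458 + (247354 + 1/(32547 - 133341))/((52*C(j(-5), -4))*31 - 122345) = -259458 + (247354 + 1/(32547 - 133341))/((52*(-1*(-5)*(-4)))*31 - 122345) = -259458 + (247354 + 1/(-100794))/((52*(5*(-4)))*31 - 122345) = -259458 + (247354 - 1/100794)/((52*(-20))*31 - 122345) = -259458 + 24931799075/(100794*(-1040*31 - 122345)) = -259458 + 24931799075/(100794*(-32240 - 122345)) = -259458 + (24931799075/100794)/(-154585) = -259458 + (24931799075/100794)*(-1/154585) = -259458 - 4986359815/3116248098 = -808540485370699/3116248098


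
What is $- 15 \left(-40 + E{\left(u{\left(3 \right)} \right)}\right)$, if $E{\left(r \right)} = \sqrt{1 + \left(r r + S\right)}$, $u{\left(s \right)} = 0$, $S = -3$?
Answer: $600 - 15 i \sqrt{2} \approx 600.0 - 21.213 i$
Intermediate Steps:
$E{\left(r \right)} = \sqrt{-2 + r^{2}}$ ($E{\left(r \right)} = \sqrt{1 + \left(r r - 3\right)} = \sqrt{1 + \left(r^{2} - 3\right)} = \sqrt{1 + \left(-3 + r^{2}\right)} = \sqrt{-2 + r^{2}}$)
$- 15 \left(-40 + E{\left(u{\left(3 \right)} \right)}\right) = - 15 \left(-40 + \sqrt{-2 + 0^{2}}\right) = - 15 \left(-40 + \sqrt{-2 + 0}\right) = - 15 \left(-40 + \sqrt{-2}\right) = - 15 \left(-40 + i \sqrt{2}\right) = 600 - 15 i \sqrt{2}$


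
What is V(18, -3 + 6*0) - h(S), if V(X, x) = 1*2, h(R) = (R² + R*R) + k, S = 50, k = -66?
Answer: -4932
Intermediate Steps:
h(R) = -66 + 2*R² (h(R) = (R² + R*R) - 66 = (R² + R²) - 66 = 2*R² - 66 = -66 + 2*R²)
V(X, x) = 2
V(18, -3 + 6*0) - h(S) = 2 - (-66 + 2*50²) = 2 - (-66 + 2*2500) = 2 - (-66 + 5000) = 2 - 1*4934 = 2 - 4934 = -4932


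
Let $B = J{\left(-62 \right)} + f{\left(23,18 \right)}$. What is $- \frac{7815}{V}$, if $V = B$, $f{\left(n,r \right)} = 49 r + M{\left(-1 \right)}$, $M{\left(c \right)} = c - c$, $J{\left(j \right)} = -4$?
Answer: $- \frac{7815}{878} \approx -8.9009$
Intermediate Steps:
$M{\left(c \right)} = 0$
$f{\left(n,r \right)} = 49 r$ ($f{\left(n,r \right)} = 49 r + 0 = 49 r$)
$B = 878$ ($B = -4 + 49 \cdot 18 = -4 + 882 = 878$)
$V = 878$
$- \frac{7815}{V} = - \frac{7815}{878}$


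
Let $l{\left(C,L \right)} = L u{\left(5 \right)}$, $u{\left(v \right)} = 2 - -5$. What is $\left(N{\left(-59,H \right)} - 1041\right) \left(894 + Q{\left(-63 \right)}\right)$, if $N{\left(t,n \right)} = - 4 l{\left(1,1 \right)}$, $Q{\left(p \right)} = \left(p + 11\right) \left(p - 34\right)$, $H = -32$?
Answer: $-6347722$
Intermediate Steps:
$u{\left(v \right)} = 7$ ($u{\left(v \right)} = 2 + 5 = 7$)
$Q{\left(p \right)} = \left(-34 + p\right) \left(11 + p\right)$ ($Q{\left(p \right)} = \left(11 + p\right) \left(-34 + p\right) = \left(-34 + p\right) \left(11 + p\right)$)
$l{\left(C,L \right)} = 7 L$ ($l{\left(C,L \right)} = L 7 = 7 L$)
$N{\left(t,n \right)} = -28$ ($N{\left(t,n \right)} = - 4 \cdot 7 \cdot 1 = \left(-4\right) 7 = -28$)
$\left(N{\left(-59,H \right)} - 1041\right) \left(894 + Q{\left(-63 \right)}\right) = \left(-28 - 1041\right) \left(894 - \left(-1075 - 3969\right)\right) = - 1069 \left(894 + \left(-374 + 3969 + 1449\right)\right) = - 1069 \left(894 + 5044\right) = \left(-1069\right) 5938 = -6347722$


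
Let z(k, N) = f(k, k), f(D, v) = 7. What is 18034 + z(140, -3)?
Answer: 18041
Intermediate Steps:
z(k, N) = 7
18034 + z(140, -3) = 18034 + 7 = 18041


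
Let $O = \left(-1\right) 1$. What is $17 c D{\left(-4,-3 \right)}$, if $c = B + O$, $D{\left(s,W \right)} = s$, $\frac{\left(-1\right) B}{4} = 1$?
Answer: $340$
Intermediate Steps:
$O = -1$
$B = -4$ ($B = \left(-4\right) 1 = -4$)
$c = -5$ ($c = -4 - 1 = -5$)
$17 c D{\left(-4,-3 \right)} = 17 \left(-5\right) \left(-4\right) = \left(-85\right) \left(-4\right) = 340$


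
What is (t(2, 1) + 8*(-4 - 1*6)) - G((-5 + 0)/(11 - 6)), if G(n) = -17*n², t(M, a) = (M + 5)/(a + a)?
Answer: -119/2 ≈ -59.500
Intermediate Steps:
t(M, a) = (5 + M)/(2*a) (t(M, a) = (5 + M)/((2*a)) = (5 + M)*(1/(2*a)) = (5 + M)/(2*a))
(t(2, 1) + 8*(-4 - 1*6)) - G((-5 + 0)/(11 - 6)) = ((½)*(5 + 2)/1 + 8*(-4 - 1*6)) - (-17)*((-5 + 0)/(11 - 6))² = ((½)*1*7 + 8*(-4 - 6)) - (-17)*(-5/5)² = (7/2 + 8*(-10)) - (-17)*(-5*⅕)² = (7/2 - 80) - (-17)*(-1)² = -153/2 - (-17) = -153/2 - 1*(-17) = -153/2 + 17 = -119/2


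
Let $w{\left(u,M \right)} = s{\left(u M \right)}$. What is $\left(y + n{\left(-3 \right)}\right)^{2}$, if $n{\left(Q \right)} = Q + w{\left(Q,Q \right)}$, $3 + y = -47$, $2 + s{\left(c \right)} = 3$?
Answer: $2704$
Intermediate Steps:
$s{\left(c \right)} = 1$ ($s{\left(c \right)} = -2 + 3 = 1$)
$w{\left(u,M \right)} = 1$
$y = -50$ ($y = -3 - 47 = -50$)
$n{\left(Q \right)} = 1 + Q$ ($n{\left(Q \right)} = Q + 1 = 1 + Q$)
$\left(y + n{\left(-3 \right)}\right)^{2} = \left(-50 + \left(1 - 3\right)\right)^{2} = \left(-50 - 2\right)^{2} = \left(-52\right)^{2} = 2704$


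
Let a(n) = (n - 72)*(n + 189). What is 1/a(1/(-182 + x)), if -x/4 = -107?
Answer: -60516/823472945 ≈ -7.3489e-5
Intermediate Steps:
x = 428 (x = -4*(-107) = 428)
a(n) = (-72 + n)*(189 + n)
1/a(1/(-182 + x)) = 1/(-13608 + (1/(-182 + 428))**2 + 117/(-182 + 428)) = 1/(-13608 + (1/246)**2 + 117/246) = 1/(-13608 + (1/246)**2 + 117*(1/246)) = 1/(-13608 + 1/60516 + 39/82) = 1/(-823472945/60516) = -60516/823472945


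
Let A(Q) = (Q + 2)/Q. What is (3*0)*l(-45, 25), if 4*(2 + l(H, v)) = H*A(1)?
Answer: 0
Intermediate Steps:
A(Q) = (2 + Q)/Q
l(H, v) = -2 + 3*H/4 (l(H, v) = -2 + (H*((2 + 1)/1))/4 = -2 + (H*(1*3))/4 = -2 + (H*3)/4 = -2 + (3*H)/4 = -2 + 3*H/4)
(3*0)*l(-45, 25) = (3*0)*(-2 + (3/4)*(-45)) = 0*(-2 - 135/4) = 0*(-143/4) = 0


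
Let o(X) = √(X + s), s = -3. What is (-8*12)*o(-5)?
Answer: -192*I*√2 ≈ -271.53*I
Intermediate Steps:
o(X) = √(-3 + X) (o(X) = √(X - 3) = √(-3 + X))
(-8*12)*o(-5) = (-8*12)*√(-3 - 5) = -192*I*√2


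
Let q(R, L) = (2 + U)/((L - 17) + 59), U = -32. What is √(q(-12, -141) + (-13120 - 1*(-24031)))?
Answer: √11882409/33 ≈ 104.46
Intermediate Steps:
q(R, L) = -30/(42 + L) (q(R, L) = (2 - 32)/((L - 17) + 59) = -30/((-17 + L) + 59) = -30/(42 + L))
√(q(-12, -141) + (-13120 - 1*(-24031))) = √(-30/(42 - 141) + (-13120 - 1*(-24031))) = √(-30/(-99) + (-13120 + 24031)) = √(-30*(-1/99) + 10911) = √(10/33 + 10911) = √(360073/33) = √11882409/33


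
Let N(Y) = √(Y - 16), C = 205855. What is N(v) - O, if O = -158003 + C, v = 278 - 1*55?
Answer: -47852 + 3*√23 ≈ -47838.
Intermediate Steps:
v = 223 (v = 278 - 55 = 223)
O = 47852 (O = -158003 + 205855 = 47852)
N(Y) = √(-16 + Y)
N(v) - O = √(-16 + 223) - 1*47852 = √207 - 47852 = 3*√23 - 47852 = -47852 + 3*√23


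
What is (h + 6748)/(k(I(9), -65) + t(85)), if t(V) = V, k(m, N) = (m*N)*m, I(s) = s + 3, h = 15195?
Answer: -21943/9275 ≈ -2.3658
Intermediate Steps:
I(s) = 3 + s
k(m, N) = N*m² (k(m, N) = (N*m)*m = N*m²)
(h + 6748)/(k(I(9), -65) + t(85)) = (15195 + 6748)/(-65*(3 + 9)² + 85) = 21943/(-65*12² + 85) = 21943/(-65*144 + 85) = 21943/(-9360 + 85) = 21943/(-9275) = 21943*(-1/9275) = -21943/9275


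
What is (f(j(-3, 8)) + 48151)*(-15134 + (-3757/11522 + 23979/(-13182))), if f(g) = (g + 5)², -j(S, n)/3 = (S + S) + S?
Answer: -1345827952772475/1808131 ≈ -7.4432e+8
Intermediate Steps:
j(S, n) = -9*S (j(S, n) = -3*((S + S) + S) = -3*(2*S + S) = -9*S)
f(g) = (5 + g)²
(f(j(-3, 8)) + 48151)*(-15134 + (-3757/11522 + 23979/(-13182))) = ((5 - 9*(-3))² + 48151)*(-15134 + (-3757/11522 + 23979/(-13182))) = ((5 + 27)² + 48151)*(-15134 + (-3757*1/11522 + 23979*(-1/13182))) = (32² + 48151)*(-15134 + (-3757/11522 - 7993/4394)) = (1024 + 48151)*(-15134 - 27150901/12656917) = 49175*(-191576932779/12656917) = -1345827952772475/1808131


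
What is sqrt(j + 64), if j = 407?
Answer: sqrt(471) ≈ 21.703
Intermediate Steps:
sqrt(j + 64) = sqrt(407 + 64) = sqrt(471)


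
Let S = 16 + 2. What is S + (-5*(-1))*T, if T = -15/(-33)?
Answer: 223/11 ≈ 20.273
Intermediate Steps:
T = 5/11 (T = -15*(-1/33) = 5/11 ≈ 0.45455)
S = 18
S + (-5*(-1))*T = 18 - 5*(-1)*(5/11) = 18 + 5*(5/11) = 18 + 25/11 = 223/11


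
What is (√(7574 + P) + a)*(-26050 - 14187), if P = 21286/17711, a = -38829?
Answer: 1562362473 - 804740*√5940464221/17711 ≈ 1.5589e+9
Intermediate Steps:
P = 21286/17711 (P = 21286*(1/17711) = 21286/17711 ≈ 1.2019)
(√(7574 + P) + a)*(-26050 - 14187) = (√(7574 + 21286/17711) - 38829)*(-26050 - 14187) = (√(134164400/17711) - 38829)*(-40237) = (20*√5940464221/17711 - 38829)*(-40237) = (-38829 + 20*√5940464221/17711)*(-40237) = 1562362473 - 804740*√5940464221/17711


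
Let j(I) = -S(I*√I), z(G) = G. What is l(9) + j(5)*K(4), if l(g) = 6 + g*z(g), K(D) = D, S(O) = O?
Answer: 87 - 20*√5 ≈ 42.279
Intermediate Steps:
j(I) = -I^(3/2) (j(I) = -I*√I = -I^(3/2))
l(g) = 6 + g² (l(g) = 6 + g*g = 6 + g²)
l(9) + j(5)*K(4) = (6 + 9²) - 5^(3/2)*4 = (6 + 81) - 5*√5*4 = 87 - 5*√5*4 = 87 - 20*√5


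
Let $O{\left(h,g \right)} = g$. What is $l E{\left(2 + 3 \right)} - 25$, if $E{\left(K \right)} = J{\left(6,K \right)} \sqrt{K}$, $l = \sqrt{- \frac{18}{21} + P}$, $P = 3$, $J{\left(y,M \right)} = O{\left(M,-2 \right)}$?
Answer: $-25 - \frac{10 \sqrt{21}}{7} \approx -31.547$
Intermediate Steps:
$J{\left(y,M \right)} = -2$
$l = \frac{\sqrt{105}}{7}$ ($l = \sqrt{- \frac{18}{21} + 3} = \sqrt{\left(-18\right) \frac{1}{21} + 3} = \sqrt{- \frac{6}{7} + 3} = \sqrt{\frac{15}{7}} = \frac{\sqrt{105}}{7} \approx 1.4639$)
$E{\left(K \right)} = - 2 \sqrt{K}$
$l E{\left(2 + 3 \right)} - 25 = \frac{\sqrt{105}}{7} \left(- 2 \sqrt{2 + 3}\right) - 25 = \frac{\sqrt{105}}{7} \left(- 2 \sqrt{5}\right) - 25 = - \frac{10 \sqrt{21}}{7} - 25 = -25 - \frac{10 \sqrt{21}}{7}$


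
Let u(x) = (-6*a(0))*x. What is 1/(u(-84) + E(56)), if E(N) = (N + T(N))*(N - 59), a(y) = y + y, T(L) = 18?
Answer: -1/222 ≈ -0.0045045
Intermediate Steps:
a(y) = 2*y
E(N) = (-59 + N)*(18 + N) (E(N) = (N + 18)*(N - 59) = (18 + N)*(-59 + N) = (-59 + N)*(18 + N))
u(x) = 0 (u(x) = (-12*0)*x = (-6*0)*x = 0*x = 0)
1/(u(-84) + E(56)) = 1/(0 + (-1062 + 56**2 - 41*56)) = 1/(0 + (-1062 + 3136 - 2296)) = 1/(0 - 222) = 1/(-222) = -1/222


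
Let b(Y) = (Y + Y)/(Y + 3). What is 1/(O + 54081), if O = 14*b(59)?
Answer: 31/1677337 ≈ 1.8482e-5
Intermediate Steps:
b(Y) = 2*Y/(3 + Y) (b(Y) = (2*Y)/(3 + Y) = 2*Y/(3 + Y))
O = 826/31 (O = 14*(2*59/(3 + 59)) = 14*(2*59/62) = 14*(2*59*(1/62)) = 14*(59/31) = 826/31 ≈ 26.645)
1/(O + 54081) = 1/(826/31 + 54081) = 1/(1677337/31) = 31/1677337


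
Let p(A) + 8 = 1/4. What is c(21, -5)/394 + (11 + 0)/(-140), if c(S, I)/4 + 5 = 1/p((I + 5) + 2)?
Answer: -111697/854980 ≈ -0.13064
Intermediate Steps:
p(A) = -31/4 (p(A) = -8 + 1/4 = -8 + ¼ = -31/4)
c(S, I) = -636/31 (c(S, I) = -20 + 4/(-31/4) = -20 + 4*(-4/31) = -20 - 16/31 = -636/31)
c(21, -5)/394 + (11 + 0)/(-140) = -636/31/394 + (11 + 0)/(-140) = -636/31*1/394 + 11*(-1/140) = -318/6107 - 11/140 = -111697/854980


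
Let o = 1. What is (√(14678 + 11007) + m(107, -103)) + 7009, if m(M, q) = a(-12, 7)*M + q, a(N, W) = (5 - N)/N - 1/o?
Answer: 79769/12 + √25685 ≈ 6807.7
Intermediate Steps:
a(N, W) = -1 + (5 - N)/N (a(N, W) = (5 - N)/N - 1/1 = (5 - N)/N - 1*1 = (5 - N)/N - 1 = -1 + (5 - N)/N)
m(M, q) = q - 29*M/12 (m(M, q) = (-2 + 5/(-12))*M + q = (-2 + 5*(-1/12))*M + q = (-2 - 5/12)*M + q = -29*M/12 + q = q - 29*M/12)
(√(14678 + 11007) + m(107, -103)) + 7009 = (√(14678 + 11007) + (-103 - 29/12*107)) + 7009 = (√25685 + (-103 - 3103/12)) + 7009 = (√25685 - 4339/12) + 7009 = (-4339/12 + √25685) + 7009 = 79769/12 + √25685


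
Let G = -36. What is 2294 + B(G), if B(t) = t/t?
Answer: 2295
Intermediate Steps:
B(t) = 1
2294 + B(G) = 2294 + 1 = 2295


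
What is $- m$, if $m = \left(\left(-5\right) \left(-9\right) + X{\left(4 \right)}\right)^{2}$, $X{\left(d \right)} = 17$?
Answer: $-3844$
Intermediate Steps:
$m = 3844$ ($m = \left(\left(-5\right) \left(-9\right) + 17\right)^{2} = \left(45 + 17\right)^{2} = 62^{2} = 3844$)
$- m = \left(-1\right) 3844 = -3844$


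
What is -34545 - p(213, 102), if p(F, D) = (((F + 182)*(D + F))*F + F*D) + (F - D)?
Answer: -26558907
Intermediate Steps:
p(F, D) = F - D + D*F + F*(182 + F)*(D + F) (p(F, D) = (((182 + F)*(D + F))*F + D*F) + (F - D) = (F*(182 + F)*(D + F) + D*F) + (F - D) = (D*F + F*(182 + F)*(D + F)) + (F - D) = F - D + D*F + F*(182 + F)*(D + F))
-34545 - p(213, 102) = -34545 - (213 + 213**3 - 1*102 + 182*213**2 + 102*213**2 + 183*102*213) = -34545 - (213 + 9663597 - 102 + 182*45369 + 102*45369 + 3975858) = -34545 - (213 + 9663597 - 102 + 8257158 + 4627638 + 3975858) = -34545 - 1*26524362 = -34545 - 26524362 = -26558907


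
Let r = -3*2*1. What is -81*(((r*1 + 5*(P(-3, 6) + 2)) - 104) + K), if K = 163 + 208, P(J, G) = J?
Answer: -20736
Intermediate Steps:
r = -6 (r = -6*1 = -6)
K = 371
-81*(((r*1 + 5*(P(-3, 6) + 2)) - 104) + K) = -81*(((-6*1 + 5*(-3 + 2)) - 104) + 371) = -81*(((-6 + 5*(-1)) - 104) + 371) = -81*(((-6 - 5) - 104) + 371) = -81*((-11 - 104) + 371) = -81*(-115 + 371) = -81*256 = -20736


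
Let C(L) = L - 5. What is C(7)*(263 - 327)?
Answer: -128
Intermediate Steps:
C(L) = -5 + L
C(7)*(263 - 327) = (-5 + 7)*(263 - 327) = 2*(-64) = -128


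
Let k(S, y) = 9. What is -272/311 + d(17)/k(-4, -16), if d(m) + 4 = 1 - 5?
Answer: -4936/2799 ≈ -1.7635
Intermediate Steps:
d(m) = -8 (d(m) = -4 + (1 - 5) = -4 - 4 = -8)
-272/311 + d(17)/k(-4, -16) = -272/311 - 8/9 = -4936/2799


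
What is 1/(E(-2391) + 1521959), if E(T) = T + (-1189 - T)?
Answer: 1/1520770 ≈ 6.5756e-7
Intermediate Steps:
E(T) = -1189
1/(E(-2391) + 1521959) = 1/(-1189 + 1521959) = 1/1520770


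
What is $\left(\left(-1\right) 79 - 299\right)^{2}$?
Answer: $142884$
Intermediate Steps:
$\left(\left(-1\right) 79 - 299\right)^{2} = \left(-79 - 299\right)^{2} = \left(-378\right)^{2} = 142884$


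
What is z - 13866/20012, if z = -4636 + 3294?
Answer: -13434985/10006 ≈ -1342.7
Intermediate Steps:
z = -1342
z - 13866/20012 = -1342 - 13866/20012 = -1342 - 13866*1/20012 = -1342 - 6933/10006 = -13434985/10006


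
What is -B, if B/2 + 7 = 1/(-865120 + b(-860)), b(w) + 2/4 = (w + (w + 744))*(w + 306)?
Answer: 9083666/648833 ≈ 14.000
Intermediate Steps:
b(w) = -1/2 + (306 + w)*(744 + 2*w) (b(w) = -1/2 + (w + (w + 744))*(w + 306) = -1/2 + (w + (744 + w))*(306 + w) = -1/2 + (744 + 2*w)*(306 + w) = -1/2 + (306 + w)*(744 + 2*w))
B = -9083666/648833 (B = -14 + 2/(-865120 + (455327/2 + 2*(-860)**2 + 1356*(-860))) = -14 + 2/(-865120 + (455327/2 + 2*739600 - 1166160)) = -14 + 2/(-865120 + (455327/2 + 1479200 - 1166160)) = -14 + 2/(-865120 + 1081407/2) = -14 + 2/(-648833/2) = -14 + 2*(-2/648833) = -14 - 4/648833 = -9083666/648833 ≈ -14.000)
-B = -1*(-9083666/648833) = 9083666/648833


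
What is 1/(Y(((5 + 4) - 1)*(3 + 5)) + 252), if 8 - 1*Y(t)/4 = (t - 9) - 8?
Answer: 1/96 ≈ 0.010417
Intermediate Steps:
Y(t) = 100 - 4*t (Y(t) = 32 - 4*((t - 9) - 8) = 32 - 4*((-9 + t) - 8) = 32 - 4*(-17 + t) = 32 + (68 - 4*t) = 100 - 4*t)
1/(Y(((5 + 4) - 1)*(3 + 5)) + 252) = 1/((100 - 4*((5 + 4) - 1)*(3 + 5)) + 252) = 1/((100 - 4*(9 - 1)*8) + 252) = 1/((100 - 32*8) + 252) = 1/((100 - 4*64) + 252) = 1/((100 - 256) + 252) = 1/(-156 + 252) = 1/96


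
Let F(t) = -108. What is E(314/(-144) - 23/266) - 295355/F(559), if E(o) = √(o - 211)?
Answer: 295355/108 + I*√543237170/1596 ≈ 2734.8 + 14.604*I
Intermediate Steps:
E(o) = √(-211 + o)
E(314/(-144) - 23/266) - 295355/F(559) = √(-211 + (314/(-144) - 23/266)) - 295355/(-108) = √(-211 + (314*(-1/144) - 23*1/266)) - 295355*(-1)/108 = √(-211 + (-157/72 - 23/266)) - 1*(-295355/108) = √(-211 - 21709/9576) + 295355/108 = √(-2042245/9576) + 295355/108 = I*√543237170/1596 + 295355/108 = 295355/108 + I*√543237170/1596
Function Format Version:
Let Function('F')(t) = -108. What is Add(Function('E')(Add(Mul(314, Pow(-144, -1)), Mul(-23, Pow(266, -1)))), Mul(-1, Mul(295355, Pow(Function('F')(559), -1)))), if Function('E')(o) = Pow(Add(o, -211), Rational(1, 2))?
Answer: Add(Rational(295355, 108), Mul(Rational(1, 1596), I, Pow(543237170, Rational(1, 2)))) ≈ Add(2734.8, Mul(14.604, I))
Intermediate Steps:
Function('E')(o) = Pow(Add(-211, o), Rational(1, 2))
Add(Function('E')(Add(Mul(314, Pow(-144, -1)), Mul(-23, Pow(266, -1)))), Mul(-1, Mul(295355, Pow(Function('F')(559), -1)))) = Add(Pow(Add(-211, Add(Mul(314, Pow(-144, -1)), Mul(-23, Pow(266, -1)))), Rational(1, 2)), Mul(-1, Mul(295355, Pow(-108, -1)))) = Add(Pow(Add(-211, Add(Mul(314, Rational(-1, 144)), Mul(-23, Rational(1, 266)))), Rational(1, 2)), Mul(-1, Mul(295355, Rational(-1, 108)))) = Add(Pow(Add(-211, Add(Rational(-157, 72), Rational(-23, 266))), Rational(1, 2)), Mul(-1, Rational(-295355, 108))) = Add(Pow(Add(-211, Rational(-21709, 9576)), Rational(1, 2)), Rational(295355, 108)) = Add(Pow(Rational(-2042245, 9576), Rational(1, 2)), Rational(295355, 108)) = Add(Mul(Rational(1, 1596), I, Pow(543237170, Rational(1, 2))), Rational(295355, 108)) = Add(Rational(295355, 108), Mul(Rational(1, 1596), I, Pow(543237170, Rational(1, 2))))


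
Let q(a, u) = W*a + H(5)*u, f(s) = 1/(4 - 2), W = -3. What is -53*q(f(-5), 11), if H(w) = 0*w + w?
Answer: -5671/2 ≈ -2835.5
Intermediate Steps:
H(w) = w (H(w) = 0 + w = w)
f(s) = ½ (f(s) = 1/2 = ½)
q(a, u) = -3*a + 5*u
-53*q(f(-5), 11) = -53*(-3*½ + 5*11) = -53*(-3/2 + 55) = -53*107/2 = -5671/2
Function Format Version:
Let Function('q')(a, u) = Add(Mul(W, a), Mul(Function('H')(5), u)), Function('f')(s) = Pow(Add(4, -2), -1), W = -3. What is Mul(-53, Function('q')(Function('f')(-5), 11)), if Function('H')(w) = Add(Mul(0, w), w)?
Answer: Rational(-5671, 2) ≈ -2835.5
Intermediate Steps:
Function('H')(w) = w (Function('H')(w) = Add(0, w) = w)
Function('f')(s) = Rational(1, 2) (Function('f')(s) = Pow(2, -1) = Rational(1, 2))
Function('q')(a, u) = Add(Mul(-3, a), Mul(5, u))
Mul(-53, Function('q')(Function('f')(-5), 11)) = Mul(-53, Add(Mul(-3, Rational(1, 2)), Mul(5, 11))) = Mul(-53, Add(Rational(-3, 2), 55)) = Mul(-53, Rational(107, 2)) = Rational(-5671, 2)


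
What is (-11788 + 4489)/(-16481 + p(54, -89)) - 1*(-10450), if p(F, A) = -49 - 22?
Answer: 172975699/16552 ≈ 10450.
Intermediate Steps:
p(F, A) = -71
(-11788 + 4489)/(-16481 + p(54, -89)) - 1*(-10450) = (-11788 + 4489)/(-16481 - 71) - 1*(-10450) = -7299/(-16552) + 10450 = -7299*(-1/16552) + 10450 = 7299/16552 + 10450 = 172975699/16552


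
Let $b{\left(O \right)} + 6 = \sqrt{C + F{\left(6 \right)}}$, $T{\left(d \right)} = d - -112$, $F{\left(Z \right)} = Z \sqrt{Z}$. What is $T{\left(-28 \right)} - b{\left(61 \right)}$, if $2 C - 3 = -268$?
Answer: $90 - \frac{\sqrt{-530 + 24 \sqrt{6}}}{2} \approx 90.0 - 10.854 i$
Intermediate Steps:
$C = - \frac{265}{2}$ ($C = \frac{3}{2} + \frac{1}{2} \left(-268\right) = \frac{3}{2} - 134 = - \frac{265}{2} \approx -132.5$)
$F{\left(Z \right)} = Z^{\frac{3}{2}}$
$T{\left(d \right)} = 112 + d$ ($T{\left(d \right)} = d + 112 = 112 + d$)
$b{\left(O \right)} = -6 + \sqrt{- \frac{265}{2} + 6 \sqrt{6}}$ ($b{\left(O \right)} = -6 + \sqrt{- \frac{265}{2} + 6^{\frac{3}{2}}} = -6 + \sqrt{- \frac{265}{2} + 6 \sqrt{6}}$)
$T{\left(-28 \right)} - b{\left(61 \right)} = \left(112 - 28\right) - \left(-6 + \frac{i \sqrt{530 - 24 \sqrt{6}}}{2}\right) = 84 + \left(6 - \frac{i \sqrt{530 - 24 \sqrt{6}}}{2}\right) = 90 - \frac{i \sqrt{530 - 24 \sqrt{6}}}{2}$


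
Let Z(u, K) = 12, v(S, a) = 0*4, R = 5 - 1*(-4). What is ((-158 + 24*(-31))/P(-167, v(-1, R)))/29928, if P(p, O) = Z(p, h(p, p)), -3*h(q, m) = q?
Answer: -451/179568 ≈ -0.0025116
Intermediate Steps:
R = 9 (R = 5 + 4 = 9)
h(q, m) = -q/3
v(S, a) = 0
P(p, O) = 12
((-158 + 24*(-31))/P(-167, v(-1, R)))/29928 = ((-158 + 24*(-31))/12)/29928 = ((-158 - 744)*(1/12))*(1/29928) = -902*1/12*(1/29928) = -451/6*1/29928 = -451/179568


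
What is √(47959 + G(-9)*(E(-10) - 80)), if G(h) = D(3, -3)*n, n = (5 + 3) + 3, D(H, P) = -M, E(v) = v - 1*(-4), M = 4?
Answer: √51743 ≈ 227.47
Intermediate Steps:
E(v) = 4 + v (E(v) = v + 4 = 4 + v)
D(H, P) = -4 (D(H, P) = -1*4 = -4)
n = 11 (n = 8 + 3 = 11)
G(h) = -44 (G(h) = -4*11 = -44)
√(47959 + G(-9)*(E(-10) - 80)) = √(47959 - 44*((4 - 10) - 80)) = √(47959 - 44*(-6 - 80)) = √(47959 - 44*(-86)) = √(47959 + 3784) = √51743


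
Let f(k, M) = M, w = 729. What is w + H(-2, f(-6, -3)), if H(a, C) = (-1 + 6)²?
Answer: 754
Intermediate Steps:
H(a, C) = 25 (H(a, C) = 5² = 25)
w + H(-2, f(-6, -3)) = 729 + 25 = 754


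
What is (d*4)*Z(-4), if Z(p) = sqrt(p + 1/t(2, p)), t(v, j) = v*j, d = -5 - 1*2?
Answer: -7*I*sqrt(66) ≈ -56.868*I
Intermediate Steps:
d = -7 (d = -5 - 2 = -7)
t(v, j) = j*v
Z(p) = sqrt(p + 1/(2*p)) (Z(p) = sqrt(p + 1/(p*2)) = sqrt(p + 1/(2*p)))
(d*4)*Z(-4) = (-7*4)*(sqrt(2/(-4) + 4*(-4))/2) = -14*sqrt(2*(-1/4) - 16) = -14*sqrt(-1/2 - 16) = -14*sqrt(-33/2) = -14*I*sqrt(66)/2 = -7*I*sqrt(66)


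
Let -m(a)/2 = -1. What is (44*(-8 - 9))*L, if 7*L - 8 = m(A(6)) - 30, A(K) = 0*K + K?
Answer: 14960/7 ≈ 2137.1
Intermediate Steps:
A(K) = K (A(K) = 0 + K = K)
m(a) = 2 (m(a) = -2*(-1) = 2)
L = -20/7 (L = 8/7 + (2 - 30)/7 = 8/7 + (1/7)*(-28) = 8/7 - 4 = -20/7 ≈ -2.8571)
(44*(-8 - 9))*L = (44*(-8 - 9))*(-20/7) = (44*(-17))*(-20/7) = -748*(-20/7) = 14960/7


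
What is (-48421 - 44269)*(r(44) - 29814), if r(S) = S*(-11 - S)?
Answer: 2987769460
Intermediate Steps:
(-48421 - 44269)*(r(44) - 29814) = (-48421 - 44269)*(-1*44*(11 + 44) - 29814) = -92690*(-1*44*55 - 29814) = -92690*(-2420 - 29814) = -92690*(-32234) = 2987769460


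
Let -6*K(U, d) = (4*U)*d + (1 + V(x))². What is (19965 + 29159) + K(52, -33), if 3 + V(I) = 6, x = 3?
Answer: 150796/3 ≈ 50265.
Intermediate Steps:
V(I) = 3 (V(I) = -3 + 6 = 3)
K(U, d) = -8/3 - 2*U*d/3 (K(U, d) = -((4*U)*d + (1 + 3)²)/6 = -(4*U*d + 4²)/6 = -(4*U*d + 16)/6 = -(16 + 4*U*d)/6 = -8/3 - 2*U*d/3)
(19965 + 29159) + K(52, -33) = (19965 + 29159) + (-8/3 - ⅔*52*(-33)) = 49124 + (-8/3 + 1144) = 49124 + 3424/3 = 150796/3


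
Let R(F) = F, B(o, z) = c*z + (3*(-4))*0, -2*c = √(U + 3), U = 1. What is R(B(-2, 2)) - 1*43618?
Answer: -43620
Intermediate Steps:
c = -1 (c = -√(1 + 3)/2 = -√4/2 = -½*2 = -1)
B(o, z) = -z (B(o, z) = -z + (3*(-4))*0 = -z - 12*0 = -z + 0 = -z)
R(B(-2, 2)) - 1*43618 = -1*2 - 1*43618 = -2 - 43618 = -43620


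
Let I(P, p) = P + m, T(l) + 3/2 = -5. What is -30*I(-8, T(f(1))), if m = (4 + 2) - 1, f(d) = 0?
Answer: 90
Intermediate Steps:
m = 5 (m = 6 - 1 = 5)
T(l) = -13/2 (T(l) = -3/2 - 5 = -13/2)
I(P, p) = 5 + P (I(P, p) = P + 5 = 5 + P)
-30*I(-8, T(f(1))) = -30*(5 - 8) = -30*(-3) = 90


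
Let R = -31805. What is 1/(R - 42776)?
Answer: -1/74581 ≈ -1.3408e-5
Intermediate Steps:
1/(R - 42776) = 1/(-31805 - 42776) = 1/(-74581) = -1/74581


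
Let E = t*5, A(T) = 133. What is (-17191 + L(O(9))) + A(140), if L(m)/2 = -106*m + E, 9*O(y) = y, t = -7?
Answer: -17340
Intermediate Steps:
O(y) = y/9
E = -35 (E = -7*5 = -35)
L(m) = -70 - 212*m (L(m) = 2*(-106*m - 35) = 2*(-35 - 106*m) = -70 - 212*m)
(-17191 + L(O(9))) + A(140) = (-17191 + (-70 - 212*9/9)) + 133 = (-17191 + (-70 - 212*1)) + 133 = (-17191 + (-70 - 212)) + 133 = (-17191 - 282) + 133 = -17473 + 133 = -17340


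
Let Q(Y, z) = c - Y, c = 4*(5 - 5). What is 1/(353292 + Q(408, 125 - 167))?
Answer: 1/352884 ≈ 2.8338e-6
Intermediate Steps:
c = 0 (c = 4*0 = 0)
Q(Y, z) = -Y (Q(Y, z) = 0 - Y = -Y)
1/(353292 + Q(408, 125 - 167)) = 1/(353292 - 1*408) = 1/(353292 - 408) = 1/352884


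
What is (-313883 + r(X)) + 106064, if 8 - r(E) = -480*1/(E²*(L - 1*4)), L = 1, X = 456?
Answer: -1350355883/6498 ≈ -2.0781e+5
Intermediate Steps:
r(E) = 8 - 160/E² (r(E) = 8 - (-480)/(((1 - 1*4)*E)*E) = 8 - (-480)/(((1 - 4)*E)*E) = 8 - (-480)/((-3*E)*E) = 8 - (-480)/((-3*E²)) = 8 - (-480)*(-1/(3*E²)) = 8 - 160/E²)
(-313883 + r(X)) + 106064 = (-313883 + (8 - 160/456²)) + 106064 = (-313883 + (8 - 160*1/207936)) + 106064 = (-313883 + (8 - 5/6498)) + 106064 = (-313883 + 51979/6498) + 106064 = -2039559755/6498 + 106064 = -1350355883/6498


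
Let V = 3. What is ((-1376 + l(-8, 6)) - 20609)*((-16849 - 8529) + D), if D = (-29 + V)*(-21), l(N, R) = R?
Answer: 545782528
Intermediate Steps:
D = 546 (D = (-29 + 3)*(-21) = -26*(-21) = 546)
((-1376 + l(-8, 6)) - 20609)*((-16849 - 8529) + D) = ((-1376 + 6) - 20609)*((-16849 - 8529) + 546) = (-1370 - 20609)*(-25378 + 546) = -21979*(-24832) = 545782528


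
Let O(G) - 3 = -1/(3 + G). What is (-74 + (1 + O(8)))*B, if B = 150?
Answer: -115650/11 ≈ -10514.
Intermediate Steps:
O(G) = 3 - 1/(3 + G)
(-74 + (1 + O(8)))*B = (-74 + (1 + (8 + 3*8)/(3 + 8)))*150 = (-74 + (1 + (8 + 24)/11))*150 = (-74 + (1 + (1/11)*32))*150 = (-74 + (1 + 32/11))*150 = (-74 + 43/11)*150 = -771/11*150 = -115650/11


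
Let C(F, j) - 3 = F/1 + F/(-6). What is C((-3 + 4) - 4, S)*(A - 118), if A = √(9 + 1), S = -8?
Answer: -59 + √10/2 ≈ -57.419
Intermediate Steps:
A = √10 ≈ 3.1623
C(F, j) = 3 + 5*F/6 (C(F, j) = 3 + (F/1 + F/(-6)) = 3 + (F*1 + F*(-⅙)) = 3 + (F - F/6) = 3 + 5*F/6)
C((-3 + 4) - 4, S)*(A - 118) = (3 + 5*((-3 + 4) - 4)/6)*(√10 - 118) = (3 + 5*(1 - 4)/6)*(-118 + √10) = (3 + (⅚)*(-3))*(-118 + √10) = (3 - 5/2)*(-118 + √10) = (-118 + √10)/2 = -59 + √10/2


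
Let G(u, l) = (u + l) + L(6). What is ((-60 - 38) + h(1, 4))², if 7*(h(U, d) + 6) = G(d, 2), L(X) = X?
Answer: 512656/49 ≈ 10462.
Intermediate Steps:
G(u, l) = 6 + l + u (G(u, l) = (u + l) + 6 = (l + u) + 6 = 6 + l + u)
h(U, d) = -34/7 + d/7 (h(U, d) = -6 + (6 + 2 + d)/7 = -6 + (8 + d)/7 = -6 + (8/7 + d/7) = -34/7 + d/7)
((-60 - 38) + h(1, 4))² = ((-60 - 38) + (-34/7 + (⅐)*4))² = (-98 + (-34/7 + 4/7))² = (-98 - 30/7)² = (-716/7)² = 512656/49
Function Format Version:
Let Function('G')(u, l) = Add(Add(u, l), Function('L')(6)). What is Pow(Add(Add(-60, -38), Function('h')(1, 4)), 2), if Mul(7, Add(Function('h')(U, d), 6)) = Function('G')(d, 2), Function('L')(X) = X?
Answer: Rational(512656, 49) ≈ 10462.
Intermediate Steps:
Function('G')(u, l) = Add(6, l, u) (Function('G')(u, l) = Add(Add(u, l), 6) = Add(Add(l, u), 6) = Add(6, l, u))
Function('h')(U, d) = Add(Rational(-34, 7), Mul(Rational(1, 7), d)) (Function('h')(U, d) = Add(-6, Mul(Rational(1, 7), Add(6, 2, d))) = Add(-6, Mul(Rational(1, 7), Add(8, d))) = Add(-6, Add(Rational(8, 7), Mul(Rational(1, 7), d))) = Add(Rational(-34, 7), Mul(Rational(1, 7), d)))
Pow(Add(Add(-60, -38), Function('h')(1, 4)), 2) = Pow(Add(Add(-60, -38), Add(Rational(-34, 7), Mul(Rational(1, 7), 4))), 2) = Pow(Add(-98, Add(Rational(-34, 7), Rational(4, 7))), 2) = Pow(Add(-98, Rational(-30, 7)), 2) = Pow(Rational(-716, 7), 2) = Rational(512656, 49)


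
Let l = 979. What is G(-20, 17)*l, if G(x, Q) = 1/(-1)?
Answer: -979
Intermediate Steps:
G(x, Q) = -1
G(-20, 17)*l = -1*979 = -979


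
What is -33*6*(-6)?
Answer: 1188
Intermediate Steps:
-33*6*(-6) = -11*18*(-6) = -198*(-6) = 1188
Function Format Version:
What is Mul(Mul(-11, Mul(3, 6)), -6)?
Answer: 1188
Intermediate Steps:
Mul(Mul(-11, Mul(3, 6)), -6) = Mul(Mul(-11, 18), -6) = Mul(-198, -6) = 1188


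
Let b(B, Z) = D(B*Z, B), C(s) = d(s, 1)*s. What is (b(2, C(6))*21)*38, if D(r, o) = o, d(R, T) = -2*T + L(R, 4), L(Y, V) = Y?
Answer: 1596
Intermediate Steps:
d(R, T) = R - 2*T (d(R, T) = -2*T + R = R - 2*T)
C(s) = s*(-2 + s) (C(s) = (s - 2*1)*s = (s - 2)*s = (-2 + s)*s = s*(-2 + s))
b(B, Z) = B
(b(2, C(6))*21)*38 = (2*21)*38 = 42*38 = 1596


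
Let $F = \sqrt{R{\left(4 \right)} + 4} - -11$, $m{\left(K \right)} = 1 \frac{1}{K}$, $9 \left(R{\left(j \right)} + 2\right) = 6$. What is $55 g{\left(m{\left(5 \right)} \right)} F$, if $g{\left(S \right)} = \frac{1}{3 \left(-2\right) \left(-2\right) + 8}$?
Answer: $\frac{121}{4} + \frac{11 \sqrt{6}}{6} \approx 34.741$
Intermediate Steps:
$R{\left(j \right)} = - \frac{4}{3}$ ($R{\left(j \right)} = -2 + \frac{1}{9} \cdot 6 = -2 + \frac{2}{3} = - \frac{4}{3}$)
$m{\left(K \right)} = \frac{1}{K}$
$F = 11 + \frac{2 \sqrt{6}}{3}$ ($F = \sqrt{- \frac{4}{3} + 4} - -11 = \sqrt{\frac{8}{3}} + 11 = \frac{2 \sqrt{6}}{3} + 11 = 11 + \frac{2 \sqrt{6}}{3} \approx 12.633$)
$g{\left(S \right)} = \frac{1}{20}$ ($g{\left(S \right)} = \frac{1}{\left(-6\right) \left(-2\right) + 8} = \frac{1}{12 + 8} = \frac{1}{20}$)
$55 g{\left(m{\left(5 \right)} \right)} F = 55 \cdot \frac{1}{20} \left(11 + \frac{2 \sqrt{6}}{3}\right) = \frac{11 \left(11 + \frac{2 \sqrt{6}}{3}\right)}{4} = \frac{121}{4} + \frac{11 \sqrt{6}}{6}$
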